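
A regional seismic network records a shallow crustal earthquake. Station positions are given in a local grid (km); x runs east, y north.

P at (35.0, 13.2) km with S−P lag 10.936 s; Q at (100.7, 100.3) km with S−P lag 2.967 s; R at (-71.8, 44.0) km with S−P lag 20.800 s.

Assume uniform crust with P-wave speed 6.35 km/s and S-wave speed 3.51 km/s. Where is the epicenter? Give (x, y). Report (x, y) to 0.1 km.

Distance from S−P lag: d = Δt · v_P v_S / (v_P − v_S) = Δt · (6.35·3.51)/(6.35−3.51) ≈ 7.8481·Δt.
So d_P = 85.83, d_Q = 23.29, d_R = 163.24 km.
Circle about each station: (x − 35.0)² + (y − 13.2)² = 85.83²; (x − 100.7)² + (y − 100.3)² = 23.29²; (x + 71.8)² + (y − 44.0)² = 163.24².
Subtracting the P equation from the Q and R equations removes the quadratic terms:
131.4 x + 174.2 y = 25625.70
-213.6 x + 61.6 y = -13588.51
Solving the 2×2 system: x ≈ 87.1, y ≈ 81.4 km.
Check against P (with the unrounded x, y): √((x − 35.0)²+(y − 13.2)²) = 85.83 ≈ 85.83 km. ✓

(87.1, 81.4)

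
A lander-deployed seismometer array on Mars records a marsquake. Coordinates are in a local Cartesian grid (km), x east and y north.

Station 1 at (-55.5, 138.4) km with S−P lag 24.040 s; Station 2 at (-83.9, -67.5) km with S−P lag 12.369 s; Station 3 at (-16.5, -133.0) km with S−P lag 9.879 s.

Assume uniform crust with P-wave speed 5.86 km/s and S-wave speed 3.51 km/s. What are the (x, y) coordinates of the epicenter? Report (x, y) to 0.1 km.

23.8 km east, -56.5 km north

Distance from S−P lag: d = Δt · v_P v_S / (v_P − v_S) = Δt · (5.86·3.51)/(5.86−3.51) ≈ 8.7526·Δt.
So d_Station 1 = 210.41, d_Station 2 = 108.26, d_Station 3 = 86.47 km.
Circle about each station: (x + 55.5)² + (y − 138.4)² = 210.41²; (x + 83.9)² + (y + 67.5)² = 108.26²; (x + 16.5)² + (y + 133.0)² = 86.47².
Subtracting the Station 1 equation from the Station 2 and Station 3 equations removes the quadratic terms:
-56.8 x − 411.8 y = 21912.79
78.0 x − 542.8 y = 32521.75
Solving the 2×2 system: x ≈ 23.8, y ≈ -56.5 km.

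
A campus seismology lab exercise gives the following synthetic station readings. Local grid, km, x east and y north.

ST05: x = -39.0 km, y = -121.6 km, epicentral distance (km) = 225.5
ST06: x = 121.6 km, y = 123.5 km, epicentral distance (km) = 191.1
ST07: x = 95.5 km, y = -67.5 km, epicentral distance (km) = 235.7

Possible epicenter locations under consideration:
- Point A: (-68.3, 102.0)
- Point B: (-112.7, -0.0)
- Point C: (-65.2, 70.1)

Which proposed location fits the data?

Point A

For each candidate, compare |candidate − station| to the reported distance:
Point A: residuals ST05 0.0, ST06 0.0, ST07 0.0 → max 0.0 km
Point B: residuals ST05 83.3, ST06 73.8, ST07 16.8 → max 83.3 km
Point C: residuals ST05 32.0, ST06 3.2, ST07 24.1 → max 32.0 km
Only Point A has all residuals ≈ 0.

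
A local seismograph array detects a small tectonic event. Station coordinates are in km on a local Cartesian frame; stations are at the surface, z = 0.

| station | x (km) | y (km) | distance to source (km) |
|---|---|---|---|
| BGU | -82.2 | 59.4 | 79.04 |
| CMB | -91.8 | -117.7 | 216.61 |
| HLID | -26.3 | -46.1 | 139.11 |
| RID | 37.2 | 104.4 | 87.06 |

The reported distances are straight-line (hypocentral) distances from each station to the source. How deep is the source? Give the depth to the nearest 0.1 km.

z ≈ 53.0 km

Each station gives a sphere (x−x_i)² + (y−y_i)² + z² = d_i² (stations at z=0).
Subtracting the BGU sphere from CMB and HLID: z² cancels, leaving linear equations in x and y:
-19.2 x − 354.2 y = -28677.24
111.8 x − 211.0 y = -20572.57
Solving: x ≈ -28.314, y ≈ 82.498 km (keep extra digits for the depth step; rounded: -28.3, 82.5).
Then from the BGU sphere: z² = 79.04² − (x + 82.2)² − (y − 59.4)² with x = -28.314, y = 82.498, so z ≈ 53.010 ≈ 53.0 km.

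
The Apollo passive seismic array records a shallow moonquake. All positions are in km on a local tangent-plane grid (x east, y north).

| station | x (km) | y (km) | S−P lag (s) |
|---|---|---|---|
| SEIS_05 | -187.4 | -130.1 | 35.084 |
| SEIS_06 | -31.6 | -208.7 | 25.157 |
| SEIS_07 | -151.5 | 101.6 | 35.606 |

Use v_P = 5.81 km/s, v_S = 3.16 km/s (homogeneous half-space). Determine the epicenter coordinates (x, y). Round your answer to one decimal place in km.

x ≈ 42.4 km, y ≈ -50.9 km

Distance from S−P lag: d = Δt · v_P v_S / (v_P − v_S) = Δt · (5.81·3.16)/(5.81−3.16) ≈ 6.9282·Δt.
So d_SEIS_05 = 243.07, d_SEIS_06 = 174.29, d_SEIS_07 = 246.68 km.
Circle about each station: (x + 187.4)² + (y + 130.1)² = 243.07²; (x + 31.6)² + (y + 208.7)² = 174.29²; (x + 151.5)² + (y − 101.6)² = 246.68².
Subtracting the SEIS_05 equation from the SEIS_06 and SEIS_07 equations removes the quadratic terms:
311.6 x − 157.2 y = 21215.50
71.8 x + 463.4 y = -20537.96
Solving the 2×2 system: x ≈ 42.4, y ≈ -50.9 km.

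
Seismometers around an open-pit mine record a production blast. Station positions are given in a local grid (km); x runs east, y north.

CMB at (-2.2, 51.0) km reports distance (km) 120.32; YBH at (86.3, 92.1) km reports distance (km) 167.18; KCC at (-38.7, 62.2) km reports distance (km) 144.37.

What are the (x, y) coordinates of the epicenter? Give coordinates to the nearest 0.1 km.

Circle about each station: (x + 2.2)² + (y − 51.0)² = 120.32²; (x − 86.3)² + (y − 92.1)² = 167.18²; (x + 38.7)² + (y − 62.2)² = 144.37².
Subtracting the CMB equation from the YBH and KCC equations removes the quadratic terms:
177.0 x + 82.2 y = -147.99
-73.0 x + 22.4 y = -3605.10
Solving the 2×2 system: x ≈ 29.4, y ≈ -65.1 km.

29.4 km east, -65.1 km north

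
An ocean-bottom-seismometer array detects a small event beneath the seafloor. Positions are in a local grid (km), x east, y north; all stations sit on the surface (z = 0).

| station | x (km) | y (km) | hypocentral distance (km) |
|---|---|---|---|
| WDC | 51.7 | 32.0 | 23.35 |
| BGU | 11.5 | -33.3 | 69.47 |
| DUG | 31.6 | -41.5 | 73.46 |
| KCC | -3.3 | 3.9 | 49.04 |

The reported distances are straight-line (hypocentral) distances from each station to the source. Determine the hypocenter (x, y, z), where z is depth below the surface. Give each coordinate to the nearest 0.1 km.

Each station gives a sphere (x−x_i)² + (y−y_i)² + z² = d_i² (stations at z=0).
Subtracting the WDC sphere from BGU and DUG: z² cancels, leaving linear equations in x and y:
-80.4 x − 130.6 y = -6736.61
-40.2 x − 147.0 y = -5827.23
Solving: x ≈ 34.900, y ≈ 30.097 km (keep extra digits for the depth step; rounded: 34.9, 30.1).
Then from the WDC sphere: z² = 23.35² − (x − 51.7)² − (y − 32.0)² with x = 34.900, y = 30.097, so z ≈ 16.105 ≈ 16.1 km.
Check against KCC (with the unrounded solution): distance 49.04 ≈ 49.04 km. ✓

x ≈ 34.9 km, y ≈ 30.1 km, depth ≈ 16.1 km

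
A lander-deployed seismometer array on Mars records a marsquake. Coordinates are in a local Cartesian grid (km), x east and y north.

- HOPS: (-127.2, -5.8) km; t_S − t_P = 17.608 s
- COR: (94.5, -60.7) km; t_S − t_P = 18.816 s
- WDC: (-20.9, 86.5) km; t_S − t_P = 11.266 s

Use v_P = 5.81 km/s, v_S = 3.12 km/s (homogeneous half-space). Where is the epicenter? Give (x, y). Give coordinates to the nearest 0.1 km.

Distance from S−P lag: d = Δt · v_P v_S / (v_P − v_S) = Δt · (5.81·3.12)/(5.81−3.12) ≈ 6.7387·Δt.
So d_HOPS = 118.66, d_COR = 126.80, d_WDC = 75.92 km.
Circle about each station: (x + 127.2)² + (y + 5.8)² = 118.66²; (x − 94.5)² + (y + 60.7)² = 126.80²; (x + 20.9)² + (y − 86.5)² = 75.92².
Subtracting the HOPS equation from the COR and WDC equations removes the quadratic terms:
443.4 x − 109.8 y = -5596.78
212.6 x + 184.6 y = 21.93
Solving the 2×2 system: x ≈ -9.8, y ≈ 11.4 km.

x ≈ -9.8 km, y ≈ 11.4 km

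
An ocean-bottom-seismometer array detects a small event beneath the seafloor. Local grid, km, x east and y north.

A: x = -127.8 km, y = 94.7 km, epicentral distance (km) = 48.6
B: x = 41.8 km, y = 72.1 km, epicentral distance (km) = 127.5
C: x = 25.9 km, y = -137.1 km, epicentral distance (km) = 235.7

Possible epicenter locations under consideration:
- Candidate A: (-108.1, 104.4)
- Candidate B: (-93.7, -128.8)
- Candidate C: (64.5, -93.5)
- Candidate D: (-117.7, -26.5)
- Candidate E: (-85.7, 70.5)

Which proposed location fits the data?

For each candidate, compare |candidate − station| to the reported distance:
Candidate A: residuals A 26.6, B 25.8, C 40.5 → max 40.5 km
Candidate B: residuals A 177.5, B 114.8, C 115.8 → max 177.5 km
Candidate C: residuals A 220.5, B 39.6, C 177.5 → max 220.5 km
Candidate D: residuals A 73.0, B 60.0, C 54.4 → max 73.0 km
Candidate E: residuals A 0.0, B 0.0, C 0.0 → max 0.0 km
Only Candidate E has all residuals ≈ 0.

Candidate E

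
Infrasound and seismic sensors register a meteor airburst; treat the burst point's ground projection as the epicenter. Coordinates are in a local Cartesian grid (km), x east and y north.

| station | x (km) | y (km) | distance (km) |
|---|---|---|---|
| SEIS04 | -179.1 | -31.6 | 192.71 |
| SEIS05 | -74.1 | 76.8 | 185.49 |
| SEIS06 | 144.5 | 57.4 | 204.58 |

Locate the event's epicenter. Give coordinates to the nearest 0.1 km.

Circle about each station: (x + 179.1)² + (y + 31.6)² = 192.71²; (x + 74.1)² + (y − 76.8)² = 185.49²; (x − 144.5)² + (y − 57.4)² = 204.58².
Subtracting the SEIS04 equation from the SEIS05 and SEIS06 equations removes the quadratic terms:
210.0 x + 216.8 y = -18955.72
647.2 x + 178.0 y = -13616.19
Solving the 2×2 system: x ≈ 4.1, y ≈ -91.4 km.
Check against SEIS04 (with the unrounded x, y): √((x + 179.1)²+(y + 31.6)²) = 192.72 ≈ 192.71 km. ✓

x ≈ 4.1 km, y ≈ -91.4 km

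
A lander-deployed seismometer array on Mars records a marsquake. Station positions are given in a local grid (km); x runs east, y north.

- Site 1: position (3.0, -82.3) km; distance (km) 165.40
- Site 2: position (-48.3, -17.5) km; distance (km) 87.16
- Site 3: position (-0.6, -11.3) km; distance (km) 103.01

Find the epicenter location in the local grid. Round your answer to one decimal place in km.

Circle about each station: (x − 3.0)² + (y + 82.3)² = 165.40²; (x + 48.3)² + (y + 17.5)² = 87.16²; (x + 0.6)² + (y + 11.3)² = 103.01².
Subtracting the Site 1 equation from the Site 2 and Site 3 equations removes the quadratic terms:
-102.6 x + 129.6 y = 15617.14
-7.2 x + 142.0 y = 10091.86
Solving the 2×2 system: x ≈ -66.7, y ≈ 67.7 km.

(-66.7, 67.7)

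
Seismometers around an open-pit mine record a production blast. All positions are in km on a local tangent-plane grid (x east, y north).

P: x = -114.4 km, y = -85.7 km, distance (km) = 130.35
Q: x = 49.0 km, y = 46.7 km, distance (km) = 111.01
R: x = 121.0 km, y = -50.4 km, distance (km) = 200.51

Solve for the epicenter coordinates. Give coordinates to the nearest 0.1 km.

Circle about each station: (x + 114.4)² + (y + 85.7)² = 130.35²; (x − 49.0)² + (y − 46.7)² = 111.01²; (x − 121.0)² + (y + 50.4)² = 200.51².
Subtracting the P equation from the Q and R equations removes the quadratic terms:
326.8 x + 264.8 y = -11182.06
470.8 x + 70.6 y = -26463.83
Solving the 2×2 system: x ≈ -61.2, y ≈ 33.3 km.

(-61.2, 33.3)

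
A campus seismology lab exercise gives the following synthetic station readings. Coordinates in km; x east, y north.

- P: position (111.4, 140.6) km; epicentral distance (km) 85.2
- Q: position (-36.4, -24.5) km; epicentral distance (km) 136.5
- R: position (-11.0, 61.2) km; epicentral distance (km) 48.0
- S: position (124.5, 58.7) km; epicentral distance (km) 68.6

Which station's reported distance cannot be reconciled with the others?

R

Solve using three stations at a time. Using P, Q, S (subtract circle equations pairwise → linear system) gives (x, y) ≈ (57.7, 74.4).
Distances from that point to each station vs reported:
  P: calculated 85.2 vs reported 85.2 → residual 0.0 km
  Q: calculated 136.5 vs reported 136.5 → residual 0.0 km
  R: calculated 69.9 vs reported 48.0 → residual 21.9 km
  S: calculated 68.6 vs reported 68.6 → residual 0.0 km
P, Q, S are mutually consistent (residuals ≈ 0); R is off by 21.9 km.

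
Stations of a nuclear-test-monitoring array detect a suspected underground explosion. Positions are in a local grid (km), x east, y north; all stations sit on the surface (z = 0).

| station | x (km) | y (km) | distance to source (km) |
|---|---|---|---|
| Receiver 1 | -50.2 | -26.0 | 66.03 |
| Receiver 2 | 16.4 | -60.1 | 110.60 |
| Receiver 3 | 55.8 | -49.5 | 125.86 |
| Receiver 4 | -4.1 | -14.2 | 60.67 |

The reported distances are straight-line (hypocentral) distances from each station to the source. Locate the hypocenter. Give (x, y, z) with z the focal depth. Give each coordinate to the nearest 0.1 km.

x ≈ -34.6 km, y ≈ 37.8 km, depth ≈ 6.8 km

Each station gives a sphere (x−x_i)² + (y−y_i)² + z² = d_i² (stations at z=0).
Subtracting the Receiver 1 sphere from Receiver 2 and Receiver 3: z² cancels, leaving linear equations in x and y:
133.2 x − 68.2 y = -7187.47
212.0 x − 47.0 y = -9112.93
Solving: x ≈ -34.605, y ≈ 37.802 km (keep extra digits for the depth step; rounded: -34.6, 37.8).
Then from the Receiver 1 sphere: z² = 66.03² − (x + 50.2)² − (y + 26.0)² with x = -34.605, y = 37.802, so z ≈ 6.787 ≈ 6.8 km.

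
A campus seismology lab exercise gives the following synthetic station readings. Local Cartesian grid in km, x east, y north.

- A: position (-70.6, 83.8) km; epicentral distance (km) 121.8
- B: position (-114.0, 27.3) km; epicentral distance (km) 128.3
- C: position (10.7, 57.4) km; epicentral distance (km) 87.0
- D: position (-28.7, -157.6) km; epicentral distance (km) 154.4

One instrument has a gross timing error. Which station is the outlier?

Solve using three stations at a time. Using A, B, D (subtract circle equations pairwise → linear system) gives (x, y) ≈ (9.2, -8.0).
Distances from that point to each station vs reported:
  A: calculated 121.7 vs reported 121.8 → residual 0.1 km
  B: calculated 128.2 vs reported 128.3 → residual 0.1 km
  C: calculated 65.5 vs reported 87.0 → residual 21.5 km
  D: calculated 154.3 vs reported 154.4 → residual 0.1 km
A, B, D are mutually consistent (residuals ≈ 0); C is off by 21.5 km.

C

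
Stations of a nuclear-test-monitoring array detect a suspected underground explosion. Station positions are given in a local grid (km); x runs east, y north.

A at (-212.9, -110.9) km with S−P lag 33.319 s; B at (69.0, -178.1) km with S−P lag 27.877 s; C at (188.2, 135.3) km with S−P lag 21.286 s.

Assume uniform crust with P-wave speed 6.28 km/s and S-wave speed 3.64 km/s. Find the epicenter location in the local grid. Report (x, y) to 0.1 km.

Distance from S−P lag: d = Δt · v_P v_S / (v_P − v_S) = Δt · (6.28·3.64)/(6.28−3.64) ≈ 8.6588·Δt.
So d_A = 288.50, d_B = 241.38, d_C = 184.31 km.
Circle about each station: (x + 212.9)² + (y + 110.9)² = 288.50²; (x − 69.0)² + (y + 178.1)² = 241.38²; (x − 188.2)² + (y − 135.3)² = 184.31².
Subtracting the A equation from the B and C equations removes the quadratic terms:
563.8 x − 134.4 y = 3823.34
802.2 x + 492.4 y = 45362.18
Solving the 2×2 system: x ≈ 20.7, y ≈ 58.4 km.

20.7 km east, 58.4 km north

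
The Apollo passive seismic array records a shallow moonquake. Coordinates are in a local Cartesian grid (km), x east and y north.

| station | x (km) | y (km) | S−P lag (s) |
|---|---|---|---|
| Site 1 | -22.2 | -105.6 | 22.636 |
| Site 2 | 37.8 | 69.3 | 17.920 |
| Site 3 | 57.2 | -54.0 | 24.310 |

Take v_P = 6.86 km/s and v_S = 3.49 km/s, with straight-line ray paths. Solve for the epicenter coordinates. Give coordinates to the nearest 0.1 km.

Distance from S−P lag: d = Δt · v_P v_S / (v_P − v_S) = Δt · (6.86·3.49)/(6.86−3.49) ≈ 7.1043·Δt.
So d_Site 1 = 160.81, d_Site 2 = 127.31, d_Site 3 = 172.70 km.
Circle about each station: (x + 22.2)² + (y + 105.6)² = 160.81²; (x − 37.8)² + (y − 69.3)² = 127.31²; (x − 57.2)² + (y + 54.0)² = 172.70².
Subtracting pairs of circle equations eliminates x²+y² and gives linear equations (the radical axes):
120.0 x + 349.8 y = 4239.15
158.8 x + 103.2 y = -9421.79
Solving the 2×2 system: x ≈ -86.5, y ≈ 41.8 km.

(-86.5, 41.8)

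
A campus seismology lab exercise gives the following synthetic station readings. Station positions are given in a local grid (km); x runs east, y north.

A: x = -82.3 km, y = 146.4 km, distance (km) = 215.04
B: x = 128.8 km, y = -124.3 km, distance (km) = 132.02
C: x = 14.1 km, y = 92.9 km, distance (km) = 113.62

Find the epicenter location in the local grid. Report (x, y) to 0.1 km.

Circle about each station: (x + 82.3)² + (y − 146.4)² = 215.04²; (x − 128.8)² + (y + 124.3)² = 132.02²; (x − 14.1)² + (y − 92.9)² = 113.62².
Subtracting pairs of circle equations eliminates x²+y² and gives linear equations (the radical axes):
422.2 x − 541.4 y = 32646.60
192.8 x − 107.0 y = 13955.67
Solving the 2×2 system: x ≈ 68.6, y ≈ -6.8 km.
Check against A (with the unrounded x, y): √((x + 82.3)²+(y − 146.4)²) = 215.04 ≈ 215.04 km. ✓

68.6 km east, -6.8 km north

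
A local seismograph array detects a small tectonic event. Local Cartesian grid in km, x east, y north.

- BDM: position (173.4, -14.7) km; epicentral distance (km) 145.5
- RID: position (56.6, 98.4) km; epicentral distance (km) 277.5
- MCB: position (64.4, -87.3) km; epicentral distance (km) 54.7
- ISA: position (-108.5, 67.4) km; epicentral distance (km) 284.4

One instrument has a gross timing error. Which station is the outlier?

RID

Solve using three stations at a time. Using BDM, MCB, ISA (subtract circle equations pairwise → linear system) gives (x, y) ≈ (91.4, -134.9).
Distances from that point to each station vs reported:
  BDM: calculated 145.5 vs reported 145.5 → residual 0.0 km
  RID: calculated 235.9 vs reported 277.5 → residual 41.6 km
  MCB: calculated 54.7 vs reported 54.7 → residual 0.0 km
  ISA: calculated 284.4 vs reported 284.4 → residual 0.0 km
BDM, MCB, ISA are mutually consistent (residuals ≈ 0); RID is off by 41.6 km.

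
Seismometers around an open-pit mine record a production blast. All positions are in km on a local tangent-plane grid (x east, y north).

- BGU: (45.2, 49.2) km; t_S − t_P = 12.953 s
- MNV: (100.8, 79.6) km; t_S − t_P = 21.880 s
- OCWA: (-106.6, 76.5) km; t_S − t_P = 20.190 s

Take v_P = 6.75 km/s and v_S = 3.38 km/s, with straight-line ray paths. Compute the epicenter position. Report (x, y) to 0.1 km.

-9.3 km east, -19.5 km north

Distance from S−P lag: d = Δt · v_P v_S / (v_P − v_S) = Δt · (6.75·3.38)/(6.75−3.38) ≈ 6.7700·Δt.
So d_BGU = 87.69, d_MNV = 148.13, d_OCWA = 136.69 km.
Circle about each station: (x − 45.2)² + (y − 49.2)² = 87.69²; (x − 100.8)² + (y − 79.6)² = 148.13²; (x + 106.6)² + (y − 76.5)² = 136.69².
Subtracting pairs of circle equations eliminates x²+y² and gives linear equations (the radical axes):
111.2 x + 60.8 y = -2219.84
-303.6 x + 54.6 y = 1757.51
Solving the 2×2 system: x ≈ -9.3, y ≈ -19.5 km.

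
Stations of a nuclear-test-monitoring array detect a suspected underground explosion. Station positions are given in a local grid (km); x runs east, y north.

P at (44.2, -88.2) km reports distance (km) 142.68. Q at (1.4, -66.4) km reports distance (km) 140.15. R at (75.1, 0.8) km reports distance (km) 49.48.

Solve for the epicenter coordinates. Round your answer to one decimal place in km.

Circle about each station: (x − 44.2)² + (y + 88.2)² = 142.68²; (x − 1.4)² + (y + 66.4)² = 140.15²; (x − 75.1)² + (y − 0.8)² = 49.48².
Subtracting the P equation from the Q and R equations removes the quadratic terms:
-85.6 x + 43.6 y = -4606.40
61.8 x + 178.0 y = 13817.08
Solving the 2×2 system: x ≈ 79.3, y ≈ 50.1 km.

x ≈ 79.3 km, y ≈ 50.1 km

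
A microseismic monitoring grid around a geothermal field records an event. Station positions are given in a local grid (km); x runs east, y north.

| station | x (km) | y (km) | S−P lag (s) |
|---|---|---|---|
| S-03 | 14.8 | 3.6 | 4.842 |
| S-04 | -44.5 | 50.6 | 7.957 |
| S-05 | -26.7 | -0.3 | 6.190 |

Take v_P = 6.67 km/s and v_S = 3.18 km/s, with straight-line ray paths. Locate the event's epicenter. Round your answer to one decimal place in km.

(-1.8, 27.9)

Distance from S−P lag: d = Δt · v_P v_S / (v_P − v_S) = Δt · (6.67·3.18)/(6.67−3.18) ≈ 6.0775·Δt.
So d_S-03 = 29.43, d_S-04 = 48.36, d_S-05 = 37.62 km.
Circle about each station: (x − 14.8)² + (y − 3.6)² = 29.43²; (x + 44.5)² + (y − 50.6)² = 48.36²; (x + 26.7)² + (y + 0.3)² = 37.62².
Subtracting pairs of circle equations eliminates x²+y² and gives linear equations (the radical axes):
-118.6 x + 94.0 y = 2836.05
-83.0 x − 7.8 y = -68.16
Solving the 2×2 system: x ≈ -1.8, y ≈ 27.9 km.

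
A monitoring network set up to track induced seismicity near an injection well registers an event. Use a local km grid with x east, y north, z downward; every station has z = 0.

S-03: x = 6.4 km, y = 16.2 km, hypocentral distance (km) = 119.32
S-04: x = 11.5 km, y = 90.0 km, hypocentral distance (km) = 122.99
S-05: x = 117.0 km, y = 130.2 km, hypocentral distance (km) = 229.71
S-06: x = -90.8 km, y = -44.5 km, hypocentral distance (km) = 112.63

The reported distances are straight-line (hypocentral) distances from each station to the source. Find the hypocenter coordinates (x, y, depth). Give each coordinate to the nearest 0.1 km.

Each station gives a sphere (x−x_i)² + (y−y_i)² + z² = d_i² (stations at z=0).
Subtracting the S-03 sphere from S-04 and S-05: z² cancels, leaving linear equations in x and y:
10.2 x + 147.6 y = 7039.57
221.2 x + 228.0 y = -8191.78
Solving: x ≈ -92.804, y ≈ 54.107 km (keep extra digits for the depth step; rounded: -92.8, 54.1).
Then from the S-03 sphere: z² = 119.32² − (x − 6.4)² − (y − 16.2)² with x = -92.804, y = 54.107, so z ≈ 54.396 ≈ 54.4 km.

x ≈ -92.8 km, y ≈ 54.1 km, depth ≈ 54.4 km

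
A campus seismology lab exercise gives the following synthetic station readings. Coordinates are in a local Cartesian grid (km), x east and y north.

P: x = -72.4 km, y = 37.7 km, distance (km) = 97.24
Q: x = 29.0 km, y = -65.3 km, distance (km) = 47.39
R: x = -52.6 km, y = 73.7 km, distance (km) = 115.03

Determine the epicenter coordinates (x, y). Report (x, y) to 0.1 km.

Circle about each station: (x + 72.4)² + (y − 37.7)² = 97.24²; (x − 29.0)² + (y + 65.3)² = 47.39²; (x + 52.6)² + (y − 73.7)² = 115.03².
Subtracting the P equation from the Q and R equations removes the quadratic terms:
202.8 x − 206.0 y = 5651.85
39.6 x + 72.0 y = -2240.88
Solving the 2×2 system: x ≈ -2.4, y ≈ -29.8 km.

-2.4 km east, -29.8 km north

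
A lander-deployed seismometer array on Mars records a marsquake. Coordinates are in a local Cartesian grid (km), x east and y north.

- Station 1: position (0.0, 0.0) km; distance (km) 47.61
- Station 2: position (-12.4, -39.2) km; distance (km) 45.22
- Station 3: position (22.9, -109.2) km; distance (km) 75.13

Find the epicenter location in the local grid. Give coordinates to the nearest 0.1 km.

Circle about each station: x² + y² = 47.61²; (x + 12.4)² + (y + 39.2)² = 45.22²; (x − 22.9)² + (y + 109.2)² = 75.13².
Subtracting pairs of circle equations eliminates x²+y² and gives linear equations (the radical axes):
-24.8 x − 78.4 y = 1912.26
45.8 x − 218.4 y = 9071.25
Solving the 2×2 system: x ≈ 32.6, y ≈ -34.7 km.

(32.6, -34.7)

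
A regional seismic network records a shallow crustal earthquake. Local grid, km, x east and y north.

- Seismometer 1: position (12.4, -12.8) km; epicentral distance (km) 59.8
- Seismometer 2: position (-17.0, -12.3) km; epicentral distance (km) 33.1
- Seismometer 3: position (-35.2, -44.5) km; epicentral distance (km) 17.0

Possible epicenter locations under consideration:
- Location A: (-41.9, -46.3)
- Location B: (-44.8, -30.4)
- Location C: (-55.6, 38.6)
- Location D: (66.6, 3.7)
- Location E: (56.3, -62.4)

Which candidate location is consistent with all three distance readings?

For each candidate, compare |candidate − station| to the reported distance:
Location A: residuals Seismometer 1 4.0, Seismometer 2 9.0, Seismometer 3 10.1 → max 10.1 km
Location B: residuals Seismometer 1 0.0, Seismometer 2 0.1, Seismometer 3 0.1 → max 0.1 km
Location C: residuals Seismometer 1 25.4, Seismometer 2 30.8, Seismometer 3 68.6 → max 68.6 km
Location D: residuals Seismometer 1 3.1, Seismometer 2 52.0, Seismometer 3 95.6 → max 95.6 km
Location E: residuals Seismometer 1 6.4, Seismometer 2 55.7, Seismometer 3 76.2 → max 76.2 km
Only Location B has all residuals ≈ 0.

Location B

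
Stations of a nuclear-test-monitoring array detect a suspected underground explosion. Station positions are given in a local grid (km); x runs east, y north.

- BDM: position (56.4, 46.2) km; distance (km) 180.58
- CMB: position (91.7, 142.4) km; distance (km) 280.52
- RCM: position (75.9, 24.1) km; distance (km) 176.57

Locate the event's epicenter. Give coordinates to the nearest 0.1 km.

-50.0 km east, -99.7 km north

Circle about each station: (x − 56.4)² + (y − 46.2)² = 180.58²; (x − 91.7)² + (y − 142.4)² = 280.52²; (x − 75.9)² + (y − 24.1)² = 176.57².
Subtracting the BDM equation from the CMB and RCM equations removes the quadratic terms:
70.6 x + 192.4 y = -22711.08
39.0 x − 44.2 y = 2458.39
Solving the 2×2 system: x ≈ -50.0, y ≈ -99.7 km.
Check against BDM (with the unrounded x, y): √((x − 56.4)²+(y − 46.2)²) = 180.56 ≈ 180.58 km. ✓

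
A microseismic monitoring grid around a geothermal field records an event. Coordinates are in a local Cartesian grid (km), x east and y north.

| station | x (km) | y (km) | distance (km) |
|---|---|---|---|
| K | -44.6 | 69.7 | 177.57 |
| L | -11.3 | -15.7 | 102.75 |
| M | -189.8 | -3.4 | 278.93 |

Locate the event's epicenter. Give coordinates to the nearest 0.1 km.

(84.9, -51.8)

Circle about each station: (x + 44.6)² + (y − 69.7)² = 177.57²; (x + 11.3)² + (y + 15.7)² = 102.75²; (x + 189.8)² + (y + 3.4)² = 278.93².
Subtracting pairs of circle equations eliminates x²+y² and gives linear equations (the radical axes):
66.6 x − 170.8 y = 14500.47
-290.4 x − 146.2 y = -17082.49
Solving the 2×2 system: x ≈ 84.9, y ≈ -51.8 km.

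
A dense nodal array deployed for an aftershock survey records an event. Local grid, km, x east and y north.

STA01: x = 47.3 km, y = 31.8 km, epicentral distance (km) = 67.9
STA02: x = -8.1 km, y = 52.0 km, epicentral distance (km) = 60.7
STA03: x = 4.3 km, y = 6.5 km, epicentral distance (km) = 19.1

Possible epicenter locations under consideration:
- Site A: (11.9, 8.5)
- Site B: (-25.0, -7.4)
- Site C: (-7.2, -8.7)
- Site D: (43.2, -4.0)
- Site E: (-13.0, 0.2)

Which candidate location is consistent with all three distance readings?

Site C

For each candidate, compare |candidate − station| to the reported distance:
Site A: residuals STA01 25.5, STA02 12.8, STA03 11.2 → max 25.5 km
Site B: residuals STA01 14.3, STA02 1.1, STA03 13.3 → max 14.3 km
Site C: residuals STA01 0.0, STA02 0.0, STA03 0.0 → max 0.0 km
Site D: residuals STA01 31.9, STA02 15.2, STA03 21.2 → max 31.9 km
Site E: residuals STA01 0.2, STA02 8.7, STA03 0.7 → max 8.7 km
Only Site C has all residuals ≈ 0.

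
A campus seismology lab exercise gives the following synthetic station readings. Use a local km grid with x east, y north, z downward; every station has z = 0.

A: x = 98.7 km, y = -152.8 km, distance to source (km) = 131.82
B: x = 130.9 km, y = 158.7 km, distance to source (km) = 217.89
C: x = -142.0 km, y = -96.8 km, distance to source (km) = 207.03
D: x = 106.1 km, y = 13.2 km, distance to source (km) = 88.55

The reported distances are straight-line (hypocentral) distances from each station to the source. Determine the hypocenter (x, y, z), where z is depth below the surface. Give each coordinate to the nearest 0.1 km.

Each station gives a sphere (x−x_i)² + (y−y_i)² + z² = d_i² (stations at z=0).
Subtracting the A sphere from B and C: z² cancels, leaving linear equations in x and y:
64.4 x + 623.0 y = -20868.57
-481.4 x + 112.0 y = -29040.20
Solving: x ≈ 51.298, y ≈ -38.800 km (keep extra digits for the depth step; rounded: 51.3, -38.8).
Then from the A sphere: z² = 131.82² − (x − 98.7)² − (y + 152.8)² with x = 51.298, y = -38.800, so z ≈ 46.191 ≈ 46.2 km.
Check against D (with the unrounded solution): distance 88.55 ≈ 88.55 km. ✓

(51.3, -38.8, 46.2)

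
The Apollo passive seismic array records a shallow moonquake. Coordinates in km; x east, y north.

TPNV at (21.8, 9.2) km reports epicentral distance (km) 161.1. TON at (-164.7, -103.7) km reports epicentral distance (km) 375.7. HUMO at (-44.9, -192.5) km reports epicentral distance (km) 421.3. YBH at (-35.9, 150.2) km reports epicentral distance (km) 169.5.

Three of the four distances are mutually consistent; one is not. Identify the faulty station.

HUMO

Solve using three stations at a time. Using TPNV, TON, YBH (subtract circle equations pairwise → linear system) gives (x, y) ≈ (132.0, 126.8).
Distances from that point to each station vs reported:
  TPNV: calculated 161.2 vs reported 161.1 → residual 0.1 km
  TON: calculated 375.7 vs reported 375.7 → residual 0.0 km
  HUMO: calculated 365.0 vs reported 421.3 → residual 56.3 km
  YBH: calculated 169.6 vs reported 169.5 → residual 0.1 km
TPNV, TON, YBH are mutually consistent (residuals ≈ 0); HUMO is off by 56.3 km.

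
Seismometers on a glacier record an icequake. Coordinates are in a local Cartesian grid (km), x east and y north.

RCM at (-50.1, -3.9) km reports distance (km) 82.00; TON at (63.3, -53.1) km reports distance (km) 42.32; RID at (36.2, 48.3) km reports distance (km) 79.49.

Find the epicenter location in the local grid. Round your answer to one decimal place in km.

Circle about each station: (x + 50.1)² + (y + 3.9)² = 82.00²; (x − 63.3)² + (y + 53.1)² = 42.32²; (x − 36.2)² + (y − 48.3)² = 79.49².
Subtracting the RCM equation from the TON and RID equations removes the quadratic terms:
226.8 x − 98.4 y = 9234.30
172.6 x + 104.4 y = 1523.45
Solving the 2×2 system: x ≈ 27.4, y ≈ -30.7 km.
Check against RCM (with the unrounded x, y): √((x + 50.1)²+(y + 3.9)²) = 82.00 ≈ 82.00 km. ✓

x ≈ 27.4 km, y ≈ -30.7 km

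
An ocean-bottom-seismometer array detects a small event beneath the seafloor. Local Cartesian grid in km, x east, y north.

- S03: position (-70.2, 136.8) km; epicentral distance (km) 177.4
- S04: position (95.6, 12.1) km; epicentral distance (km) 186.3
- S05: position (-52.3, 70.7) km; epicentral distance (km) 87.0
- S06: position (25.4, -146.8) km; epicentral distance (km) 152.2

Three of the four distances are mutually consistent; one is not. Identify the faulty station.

S05

Solve using three stations at a time. Using S03, S04, S06 (subtract circle equations pairwise → linear system) gives (x, y) ≈ (-83.3, -40.2).
Distances from that point to each station vs reported:
  S03: calculated 177.4 vs reported 177.4 → residual 0.0 km
  S04: calculated 186.3 vs reported 186.3 → residual 0.0 km
  S05: calculated 115.1 vs reported 87.0 → residual 28.1 km
  S06: calculated 152.2 vs reported 152.2 → residual 0.0 km
S03, S04, S06 are mutually consistent (residuals ≈ 0); S05 is off by 28.1 km.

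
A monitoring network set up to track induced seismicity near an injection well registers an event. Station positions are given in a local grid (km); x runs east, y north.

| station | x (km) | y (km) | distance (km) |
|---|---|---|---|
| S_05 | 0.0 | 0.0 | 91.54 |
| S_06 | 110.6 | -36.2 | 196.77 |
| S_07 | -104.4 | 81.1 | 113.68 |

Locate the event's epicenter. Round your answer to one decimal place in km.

Circle about each station: x² + y² = 91.54²; (x − 110.6)² + (y + 36.2)² = 196.77²; (x + 104.4)² + (y − 81.1)² = 113.68².
Subtracting the S_05 equation from the S_06 and S_07 equations removes the quadratic terms:
221.2 x − 72.4 y = -16796.06
-208.8 x + 162.2 y = 12933.00
Solving the 2×2 system: x ≈ -86.1, y ≈ -31.1 km.

-86.1 km east, -31.1 km north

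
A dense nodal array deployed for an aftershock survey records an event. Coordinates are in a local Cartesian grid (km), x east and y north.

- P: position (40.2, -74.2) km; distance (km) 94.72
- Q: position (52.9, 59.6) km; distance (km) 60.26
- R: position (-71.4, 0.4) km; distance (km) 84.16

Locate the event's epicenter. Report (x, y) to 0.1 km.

(11.3, 16.0)

Circle about each station: (x − 40.2)² + (y + 74.2)² = 94.72²; (x − 52.9)² + (y − 59.6)² = 60.26²; (x + 71.4)² + (y − 0.4)² = 84.16².
Subtracting the P equation from the Q and R equations removes the quadratic terms:
25.4 x + 267.6 y = 4569.50
-223.2 x + 149.2 y = -134.59
Solving the 2×2 system: x ≈ 11.3, y ≈ 16.0 km.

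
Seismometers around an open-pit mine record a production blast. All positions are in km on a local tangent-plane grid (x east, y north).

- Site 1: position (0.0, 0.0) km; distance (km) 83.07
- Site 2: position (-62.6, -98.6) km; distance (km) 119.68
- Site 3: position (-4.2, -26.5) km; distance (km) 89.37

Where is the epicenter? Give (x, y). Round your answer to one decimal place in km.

x ≈ -80.7 km, y ≈ 19.7 km

Circle about each station: x² + y² = 83.07²; (x + 62.6)² + (y + 98.6)² = 119.68²; (x + 4.2)² + (y + 26.5)² = 89.37².
Subtracting the Site 1 equation from the Site 2 and Site 3 equations removes the quadratic terms:
-125.2 x − 197.2 y = 6218.04
-8.4 x − 53.0 y = -366.48
Solving the 2×2 system: x ≈ -80.7, y ≈ 19.7 km.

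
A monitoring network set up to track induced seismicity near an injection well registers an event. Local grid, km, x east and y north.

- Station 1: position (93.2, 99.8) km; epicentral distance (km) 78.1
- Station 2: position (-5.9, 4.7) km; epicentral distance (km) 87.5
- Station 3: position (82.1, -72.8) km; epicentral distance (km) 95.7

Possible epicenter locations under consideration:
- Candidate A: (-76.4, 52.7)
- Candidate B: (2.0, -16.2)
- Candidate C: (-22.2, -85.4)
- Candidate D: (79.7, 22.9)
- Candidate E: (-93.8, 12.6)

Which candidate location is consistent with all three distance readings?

For each candidate, compare |candidate − station| to the reported distance:
Candidate A: residuals Station 1 97.9, Station 2 2.2, Station 3 106.5 → max 106.5 km
Candidate B: residuals Station 1 69.5, Station 2 65.2, Station 3 2.4 → max 69.5 km
Candidate C: residuals Station 1 140.1, Station 2 4.1, Station 3 9.4 → max 140.1 km
Candidate D: residuals Station 1 0.0, Station 2 0.0, Station 3 0.0 → max 0.0 km
Candidate E: residuals Station 1 128.2, Station 2 0.8, Station 3 99.8 → max 128.2 km
Only Candidate D has all residuals ≈ 0.

Candidate D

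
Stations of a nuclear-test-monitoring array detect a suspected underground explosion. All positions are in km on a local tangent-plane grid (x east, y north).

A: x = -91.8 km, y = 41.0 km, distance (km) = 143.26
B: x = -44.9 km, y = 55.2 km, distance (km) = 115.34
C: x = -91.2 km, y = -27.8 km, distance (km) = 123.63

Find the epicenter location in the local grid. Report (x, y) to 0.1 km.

32.4 km east, -30.4 km north

Circle about each station: (x + 91.8)² + (y − 41.0)² = 143.26²; (x + 44.9)² + (y − 55.2)² = 115.34²; (x + 91.2)² + (y + 27.8)² = 123.63².
Subtracting pairs of circle equations eliminates x²+y² and gives linear equations (the radical axes):
93.8 x + 28.4 y = 2174.92
1.2 x − 137.6 y = 4221.09
Solving the 2×2 system: x ≈ 32.4, y ≈ -30.4 km.
Check against A (with the unrounded x, y): √((x + 91.8)²+(y − 41.0)²) = 143.25 ≈ 143.26 km. ✓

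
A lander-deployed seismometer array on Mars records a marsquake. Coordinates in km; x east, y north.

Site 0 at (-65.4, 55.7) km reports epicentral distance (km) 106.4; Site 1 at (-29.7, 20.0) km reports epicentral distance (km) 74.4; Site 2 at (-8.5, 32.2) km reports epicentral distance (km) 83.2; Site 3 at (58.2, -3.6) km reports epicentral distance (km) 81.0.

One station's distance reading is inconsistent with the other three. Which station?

Site 0

Solve using three stations at a time. Using Site 1, Site 2, Site 3 (subtract circle equations pairwise → linear system) gives (x, y) ≈ (-7.5, -51.0).
Distances from that point to each station vs reported:
  Site 0: calculated 121.4 vs reported 106.4 → residual 15.0 km
  Site 1: calculated 74.4 vs reported 74.4 → residual 0.0 km
  Site 2: calculated 83.2 vs reported 83.2 → residual 0.0 km
  Site 3: calculated 81.0 vs reported 81.0 → residual 0.0 km
Site 1, Site 2, Site 3 are mutually consistent (residuals ≈ 0); Site 0 is off by 15.0 km.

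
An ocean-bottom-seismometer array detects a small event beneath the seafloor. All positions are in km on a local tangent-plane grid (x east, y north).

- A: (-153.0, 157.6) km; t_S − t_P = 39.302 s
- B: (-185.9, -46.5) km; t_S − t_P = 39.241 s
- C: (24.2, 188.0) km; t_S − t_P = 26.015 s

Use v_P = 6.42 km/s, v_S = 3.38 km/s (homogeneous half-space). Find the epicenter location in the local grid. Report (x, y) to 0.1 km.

Distance from S−P lag: d = Δt · v_P v_S / (v_P − v_S) = Δt · (6.42·3.38)/(6.42−3.38) ≈ 7.1380·Δt.
So d_A = 280.54, d_B = 280.10, d_C = 185.70 km.
Circle about each station: (x + 153.0)² + (y − 157.6)² = 280.54²; (x + 185.9)² + (y + 46.5)² = 280.10²; (x − 24.2)² + (y − 188.0)² = 185.70².
Subtracting the A equation from the B and C equations removes the quadratic terms:
-65.8 x − 408.2 y = -11279.02
354.4 x + 60.8 y = 31901.08
Solving the 2×2 system: x ≈ 87.7, y ≈ 13.5 km.

87.7 km east, 13.5 km north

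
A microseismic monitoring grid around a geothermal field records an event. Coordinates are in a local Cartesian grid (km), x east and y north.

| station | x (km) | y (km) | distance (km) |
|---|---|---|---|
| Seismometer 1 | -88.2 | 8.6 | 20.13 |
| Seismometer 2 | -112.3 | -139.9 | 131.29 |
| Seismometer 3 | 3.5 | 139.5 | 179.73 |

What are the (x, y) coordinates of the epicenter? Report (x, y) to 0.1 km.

Circle about each station: (x + 88.2)² + (y − 8.6)² = 20.13²; (x + 112.3)² + (y + 139.9)² = 131.29²; (x − 3.5)² + (y − 139.5)² = 179.73².
Subtracting pairs of circle equations eliminates x²+y² and gives linear equations (the radical axes):
-48.2 x − 297.0 y = 7498.25
183.4 x + 261.8 y = -20278.36
Solving the 2×2 system: x ≈ -97.0, y ≈ -9.5 km.

(-97.0, -9.5)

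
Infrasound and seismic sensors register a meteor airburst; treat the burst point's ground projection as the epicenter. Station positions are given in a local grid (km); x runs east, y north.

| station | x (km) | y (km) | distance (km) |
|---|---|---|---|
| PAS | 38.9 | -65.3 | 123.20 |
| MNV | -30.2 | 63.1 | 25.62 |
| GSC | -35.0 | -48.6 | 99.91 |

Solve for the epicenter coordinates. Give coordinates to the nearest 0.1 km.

x ≈ -9.5 km, y ≈ 48.0 km

Circle about each station: (x − 38.9)² + (y + 65.3)² = 123.20²; (x + 30.2)² + (y − 63.1)² = 25.62²; (x + 35.0)² + (y + 48.6)² = 99.91².
Subtracting pairs of circle equations eliminates x²+y² and gives linear equations (the radical axes):
-138.2 x + 256.8 y = 13638.21
-147.8 x + 33.4 y = 3005.89
Solving the 2×2 system: x ≈ -9.5, y ≈ 48.0 km.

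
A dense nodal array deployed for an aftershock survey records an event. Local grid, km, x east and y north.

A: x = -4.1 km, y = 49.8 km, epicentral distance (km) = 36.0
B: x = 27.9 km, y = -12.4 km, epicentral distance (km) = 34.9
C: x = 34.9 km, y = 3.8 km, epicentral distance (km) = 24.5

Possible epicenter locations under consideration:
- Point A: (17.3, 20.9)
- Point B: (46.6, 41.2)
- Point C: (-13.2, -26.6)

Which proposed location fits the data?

Point A

For each candidate, compare |candidate − station| to the reported distance:
Point A: residuals A 0.0, B 0.0, C 0.0 → max 0.0 km
Point B: residuals A 15.4, B 21.9, C 14.7 → max 21.9 km
Point C: residuals A 40.9, B 8.6, C 32.4 → max 40.9 km
Only Point A has all residuals ≈ 0.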